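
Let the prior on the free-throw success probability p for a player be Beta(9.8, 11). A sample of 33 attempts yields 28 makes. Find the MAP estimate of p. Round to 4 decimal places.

Prior: Beta(9.8, 11).
Data: 28 successes in 33 trials. The binomial likelihood contributes p^28(1−p)^5, so the posterior is Beta(9.8+28, 11+5) = Beta(37.8, 16).
For Beta(a, b) with a, b > 1 the mode is (a−1)/(a+b−2) = 36.8/51.8 ≈ 0.7104.

p̂_MAP = 0.7104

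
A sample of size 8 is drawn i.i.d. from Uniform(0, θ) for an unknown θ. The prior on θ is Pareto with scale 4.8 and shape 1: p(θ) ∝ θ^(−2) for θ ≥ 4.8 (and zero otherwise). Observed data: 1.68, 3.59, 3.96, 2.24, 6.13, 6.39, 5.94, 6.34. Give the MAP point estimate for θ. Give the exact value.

θ̂_MAP = 6.39

The Uniform(0, θ) likelihood is θ^(−n) for θ ≥ max(xᵢ), zero otherwise. Here max(xᵢ) = 6.39.
Posterior ∝ θ^(−2) · θ^(−8) = θ^(−10) on θ ≥ max(4.8, 6.39) = 6.39.
This density is strictly decreasing in θ, so the posterior mode lies at the lower boundary of the support.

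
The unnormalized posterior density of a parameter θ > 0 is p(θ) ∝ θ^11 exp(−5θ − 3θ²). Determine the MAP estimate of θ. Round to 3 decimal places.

θ̂_MAP = 1.000

ℓ'(θ) = 11/θ − 5 − 6θ. Setting this to zero and multiplying by θ: 6θ² + 5θ − 11 = 0.
θ = (−5 + √(5² + 4·6·11)) / (2·6) = (−5 + √289) / 12 = (−5 + 17)/12 = 1.
ℓ''(θ) = −11/θ² − 6 < 0, confirming a maximum.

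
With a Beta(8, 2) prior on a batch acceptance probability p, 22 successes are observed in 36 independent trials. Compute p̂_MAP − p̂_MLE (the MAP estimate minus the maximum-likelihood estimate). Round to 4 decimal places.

MAP − MLE = 0.0480

Posterior is Beta(30, 16); MAP = (30−1)/(46−2) = 29/44 ≈ 0.65909.
MLE ignores the prior: p̂_MLE = k/n = 22/36 ≈ 0.61111.
Difference = 29/44 − 22/36 = 19/396 ≈ 0.0480.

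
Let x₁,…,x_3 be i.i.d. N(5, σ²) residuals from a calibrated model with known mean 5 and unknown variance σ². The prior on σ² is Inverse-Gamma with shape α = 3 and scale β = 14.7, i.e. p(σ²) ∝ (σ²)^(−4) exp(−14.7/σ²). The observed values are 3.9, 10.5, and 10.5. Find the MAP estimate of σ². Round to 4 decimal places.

σ̂²_MAP = 8.2827

Sum of squared deviations about the known mean: SS = (3.9−5)² + (10.5−5)² + (10.5−5)² = 61.71.
The Normal likelihood contributes (σ²)^(−n/2) exp(−SS/(2σ²)), so the posterior is Inverse-Gamma(α + n/2, β + SS/2) = Inverse-Gamma(4.5, 45.555).
The mode of Inverse-Gamma(a, b) is b/(a+1) = 45.555/5.5 ≈ 8.2827.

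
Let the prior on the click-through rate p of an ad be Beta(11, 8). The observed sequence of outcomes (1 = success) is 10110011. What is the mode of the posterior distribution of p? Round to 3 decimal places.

p̂_MAP = 0.600

Prior: Beta(11, 8).
Data: 5 successes in 8 trials (from the sequence). The binomial likelihood contributes p^5(1−p)^3, so the posterior is Beta(11+5, 8+3) = Beta(16, 11).
For Beta(a, b) with a, b > 1 the mode is (a−1)/(a+b−2) = 15/25 ≈ 0.600.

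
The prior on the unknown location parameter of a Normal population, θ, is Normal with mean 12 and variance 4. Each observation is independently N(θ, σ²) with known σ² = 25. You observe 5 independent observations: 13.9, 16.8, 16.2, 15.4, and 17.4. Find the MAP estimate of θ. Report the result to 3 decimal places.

θ̂_MAP = 13.751

n = 5; x̄ = (13.9 + 16.8 + 16.2 + 15.4 + 17.4)/5 = 79.7/5 = 15.94.
For a Normal prior and Normal likelihood with known variance, the posterior is Normal; its mode equals its mean, the precision-weighted average.
Prior precision 1/σ₀² = 1/4 = 0.25; data precision n/σ² = 5/25 = 0.2.
θ̂ = (0.25·12 + 0.2·15.94) / (0.25 + 0.2) = 6.188/0.45 = 3094/225 ≈ 13.751.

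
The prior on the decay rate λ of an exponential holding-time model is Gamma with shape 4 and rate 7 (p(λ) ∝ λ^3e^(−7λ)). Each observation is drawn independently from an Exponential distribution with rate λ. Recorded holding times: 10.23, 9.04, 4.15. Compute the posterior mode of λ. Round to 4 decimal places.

λ̂_MAP = 0.1972

The Exponential(rate=λ) likelihood is ∝ λ^n e^(−λΣtᵢ). Here n = 3 and Σtᵢ = 10.23 + 9.04 + 4.15 = 23.42.
Posterior ∝ λ^3e^(−7λ) · λ^3e^(−23.42λ) = λ^6e^(−30.42λ), i.e. Gamma(7, 30.42).
Mode = (a−1)/b = 6/30.42 ≈ 0.1972.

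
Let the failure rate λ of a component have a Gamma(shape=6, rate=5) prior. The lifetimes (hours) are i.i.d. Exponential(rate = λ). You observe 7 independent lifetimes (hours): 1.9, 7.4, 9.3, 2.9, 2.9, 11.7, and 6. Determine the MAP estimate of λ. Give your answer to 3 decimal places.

The Exponential(rate=λ) likelihood is ∝ λ^n e^(−λΣtᵢ). Here n = 7 and Σtᵢ = 1.9 + 7.4 + 9.3 + 2.9 + 2.9 + 11.7 + 6 = 42.1.
Posterior ∝ λ^5e^(−5λ) · λ^7e^(−42.1λ) = λ^12e^(−47.1λ), i.e. Gamma(13, 47.1).
Mode = (a−1)/b = 12/47.1 ≈ 0.255.

λ̂_MAP = 0.255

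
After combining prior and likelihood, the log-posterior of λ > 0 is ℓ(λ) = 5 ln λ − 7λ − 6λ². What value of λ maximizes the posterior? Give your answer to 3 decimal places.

ℓ'(λ) = 5/λ − 7 − 12λ. Setting this to zero and multiplying by λ: 12λ² + 7λ − 5 = 0.
λ = (−7 + √(7² + 4·12·5)) / (2·12) = (−7 + √289) / 24 = (−7 + 17)/24 = 5/12.
ℓ''(λ) = −5/λ² − 12 < 0, confirming a maximum.

λ̂_MAP = 0.417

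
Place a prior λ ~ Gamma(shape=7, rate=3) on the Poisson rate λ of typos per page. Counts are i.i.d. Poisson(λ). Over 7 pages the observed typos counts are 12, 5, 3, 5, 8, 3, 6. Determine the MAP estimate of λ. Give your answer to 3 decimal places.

Σxᵢ = 12+5+3+5+8+3+6 = 42, with n = 7.
Posterior ∝ λ^6e^(−3λ) · λ^42e^(−7λ) = λ^48e^(−10λ), i.e. Gamma(shape=49, rate=10).
The mode of a Gamma(a, b) with a ≥ 1 (shape–rate) is (a−1)/b = 48/10 ≈ 4.800.

λ̂_MAP = 4.800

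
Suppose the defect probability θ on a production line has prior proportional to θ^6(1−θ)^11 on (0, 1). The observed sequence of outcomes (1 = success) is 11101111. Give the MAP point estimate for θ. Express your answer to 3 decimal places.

The prior density ∝ θ^6(1−θ)^11 is the kernel of Beta(7, 12).
Data: 7 successes in 8 trials (from the sequence). The binomial likelihood contributes θ^7(1−θ)^1, so the posterior is Beta(7+7, 12+1) = Beta(14, 13).
For Beta(a, b) with a, b > 1 the mode is (a−1)/(a+b−2) = 13/25 ≈ 0.520.

θ̂_MAP = 0.520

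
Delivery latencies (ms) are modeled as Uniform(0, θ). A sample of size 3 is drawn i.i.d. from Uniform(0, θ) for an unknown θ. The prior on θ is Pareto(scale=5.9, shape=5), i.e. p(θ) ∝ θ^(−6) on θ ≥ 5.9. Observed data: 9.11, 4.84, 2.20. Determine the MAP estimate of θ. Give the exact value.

θ̂_MAP = 9.11

The Uniform(0, θ) likelihood is θ^(−n) for θ ≥ max(xᵢ), zero otherwise. Here max(xᵢ) = 9.11.
Posterior ∝ θ^(−6) · θ^(−3) = θ^(−9) on θ ≥ max(5.9, 9.11) = 9.11.
This density is strictly decreasing in θ, so the posterior mode lies at the lower boundary of the support.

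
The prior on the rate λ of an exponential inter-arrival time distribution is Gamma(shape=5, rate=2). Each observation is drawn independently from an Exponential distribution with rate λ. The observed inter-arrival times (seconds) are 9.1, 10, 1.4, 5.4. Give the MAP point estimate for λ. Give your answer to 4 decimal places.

The Exponential(rate=λ) likelihood is ∝ λ^n e^(−λΣtᵢ). Here n = 4 and Σtᵢ = 9.1 + 10 + 1.4 + 5.4 = 25.9.
Posterior ∝ λ^4e^(−2λ) · λ^4e^(−25.9λ) = λ^8e^(−27.9λ), i.e. Gamma(9, 27.9).
Mode = (a−1)/b = 8/27.9 ≈ 0.2867.

λ̂_MAP = 0.2867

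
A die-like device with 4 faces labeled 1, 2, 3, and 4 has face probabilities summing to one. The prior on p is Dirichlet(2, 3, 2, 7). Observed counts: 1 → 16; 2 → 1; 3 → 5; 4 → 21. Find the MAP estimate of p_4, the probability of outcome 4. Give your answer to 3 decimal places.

The posterior is Dirichlet(αᵢ + nᵢ) = Dirichlet(18, 4, 7, 28).
For a Dirichlet(a₁,…,a_K) with all aᵢ > 1, the mode has j-th component (aⱼ − 1)/(Σaᵢ − K).
Here Σaᵢ = 57 and K = 4, so p_4 = (28 − 1)/(57 − 4) = 27/53 ≈ 0.509.

MAP estimate: 0.509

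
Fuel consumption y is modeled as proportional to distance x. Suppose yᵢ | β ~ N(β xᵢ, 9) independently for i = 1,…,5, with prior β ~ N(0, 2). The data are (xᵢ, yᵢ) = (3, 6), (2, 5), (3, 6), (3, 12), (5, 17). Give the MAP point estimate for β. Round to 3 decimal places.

β̂_MAP = 2.760

log p(β | y) = −Σ(yᵢ − βxᵢ)²/(2·9) − β²/(2·2) + const.
Setting the derivative to zero: Σxᵢ(yᵢ − βxᵢ)/9 − β/2 = 0, so β = Σxᵢyᵢ / (Σxᵢ² + σ²/τ²).
Σxᵢyᵢ = 3·6 + 2·5 + 3·6 + 3·12 + 5·17 = 167; Σxᵢ² = 56; σ²/τ² = 4.5.
β̂_MAP = 167 / (56 + 4.5) = 167/60.5 ≈ 2.760.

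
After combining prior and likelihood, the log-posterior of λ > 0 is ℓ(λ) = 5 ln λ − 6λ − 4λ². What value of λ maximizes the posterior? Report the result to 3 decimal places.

λ̂_MAP = 0.500

ℓ'(λ) = 5/λ − 6 − 8λ. Setting this to zero and multiplying by λ: 8λ² + 6λ − 5 = 0.
λ = (−6 + √(6² + 4·8·5)) / (2·8) = (−6 + √196) / 16 = (−6 + 14)/16 = 1/2.
ℓ''(λ) = −5/λ² − 8 < 0, confirming a maximum.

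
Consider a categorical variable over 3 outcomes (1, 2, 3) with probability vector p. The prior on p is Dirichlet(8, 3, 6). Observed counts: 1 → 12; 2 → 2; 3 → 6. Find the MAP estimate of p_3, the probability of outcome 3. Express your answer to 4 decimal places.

MAP estimate: 0.3235

The posterior is Dirichlet(αᵢ + nᵢ) = Dirichlet(20, 5, 12).
For a Dirichlet(a₁,…,a_K) with all aᵢ > 1, the mode has j-th component (aⱼ − 1)/(Σaᵢ − K).
Here Σaᵢ = 37 and K = 3, so p_3 = (12 − 1)/(37 − 3) = 11/34 ≈ 0.3235.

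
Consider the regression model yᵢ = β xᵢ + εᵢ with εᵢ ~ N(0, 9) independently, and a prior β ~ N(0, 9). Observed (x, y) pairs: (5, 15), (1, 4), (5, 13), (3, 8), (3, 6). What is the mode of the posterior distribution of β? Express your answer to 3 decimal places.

β̂_MAP = 2.657

log p(β | y) = −Σ(yᵢ − βxᵢ)²/(2·9) − β²/(2·9) + const.
Setting the derivative to zero: Σxᵢ(yᵢ − βxᵢ)/9 − β/9 = 0, so β = Σxᵢyᵢ / (Σxᵢ² + σ²/τ²).
Σxᵢyᵢ = 5·15 + 1·4 + 5·13 + 3·8 + 3·6 = 186; Σxᵢ² = 69; σ²/τ² = 1.
β̂_MAP = 186 / (69 + 1) = 186/70 ≈ 2.657.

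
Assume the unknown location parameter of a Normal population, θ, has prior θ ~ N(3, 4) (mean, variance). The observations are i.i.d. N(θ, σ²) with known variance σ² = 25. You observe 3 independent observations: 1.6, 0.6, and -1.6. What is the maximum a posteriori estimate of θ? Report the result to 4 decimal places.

θ̂_MAP = 2.0919

n = 3; x̄ = (1.6 + 0.6 + (-1.6))/3 = 0.6/3 = 0.2.
For a Normal prior and Normal likelihood with known variance, the posterior is Normal; its mode equals its mean, the precision-weighted average.
Prior precision 1/σ₀² = 1/4 = 0.25; data precision n/σ² = 3/25 = 0.12.
θ̂ = (0.25·3 + 0.12·0.2) / (0.25 + 0.12) = 0.774/0.37 = 387/185 ≈ 2.0919.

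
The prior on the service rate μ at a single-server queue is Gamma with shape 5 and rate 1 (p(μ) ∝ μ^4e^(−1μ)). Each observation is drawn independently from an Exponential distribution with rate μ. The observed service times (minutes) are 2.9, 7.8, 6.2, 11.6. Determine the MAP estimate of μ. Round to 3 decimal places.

The Exponential(rate=μ) likelihood is ∝ μ^n e^(−μΣtᵢ). Here n = 4 and Σtᵢ = 2.9 + 7.8 + 6.2 + 11.6 = 28.5.
Posterior ∝ μ^4e^(−1μ) · μ^4e^(−28.5μ) = μ^8e^(−29.5μ), i.e. Gamma(9, 29.5).
Mode = (a−1)/b = 8/29.5 ≈ 0.271.

μ̂_MAP = 0.271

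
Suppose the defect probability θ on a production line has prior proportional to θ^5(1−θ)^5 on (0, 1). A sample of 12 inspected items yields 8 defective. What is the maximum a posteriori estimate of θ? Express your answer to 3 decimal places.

The prior density ∝ θ^5(1−θ)^5 is the kernel of Beta(6, 6).
Data: 8 successes in 12 trials. The binomial likelihood contributes θ^8(1−θ)^4, so the posterior is Beta(6+8, 6+4) = Beta(14, 10).
For Beta(a, b) with a, b > 1 the mode is (a−1)/(a+b−2) = 13/22 ≈ 0.591.

θ̂_MAP = 0.591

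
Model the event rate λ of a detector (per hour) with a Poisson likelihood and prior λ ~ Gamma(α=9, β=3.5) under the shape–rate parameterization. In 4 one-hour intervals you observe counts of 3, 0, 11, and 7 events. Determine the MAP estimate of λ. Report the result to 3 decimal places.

λ̂_MAP = 3.867

Σxᵢ = 3+0+11+7 = 21, with n = 4.
Posterior ∝ λ^8e^(−3.5λ) · λ^21e^(−4λ) = λ^29e^(−7.5λ), i.e. Gamma(shape=30, rate=7.5).
The mode of a Gamma(a, b) with a ≥ 1 (shape–rate) is (a−1)/b = 29/7.5 ≈ 3.867.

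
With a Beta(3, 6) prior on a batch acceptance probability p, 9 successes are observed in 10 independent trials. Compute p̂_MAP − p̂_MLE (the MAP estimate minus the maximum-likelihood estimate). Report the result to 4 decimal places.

MAP − MLE = -0.2529

Posterior is Beta(12, 7); MAP = (12−1)/(19−2) = 11/17 ≈ 0.64706.
MLE ignores the prior: p̂_MLE = k/n = 9/10 ≈ 0.90000.
Difference = 11/17 − 9/10 = -43/170 ≈ -0.2529.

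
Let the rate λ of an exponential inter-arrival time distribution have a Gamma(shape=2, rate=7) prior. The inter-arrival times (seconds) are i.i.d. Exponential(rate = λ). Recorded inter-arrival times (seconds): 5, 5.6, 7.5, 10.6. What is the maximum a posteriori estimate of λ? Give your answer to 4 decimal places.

The Exponential(rate=λ) likelihood is ∝ λ^n e^(−λΣtᵢ). Here n = 4 and Σtᵢ = 5 + 5.6 + 7.5 + 10.6 = 28.7.
Posterior ∝ λe^(−7λ) · λ^4e^(−28.7λ) = λ^5e^(−35.7λ), i.e. Gamma(6, 35.7).
Mode = (a−1)/b = 5/35.7 ≈ 0.1401.

λ̂_MAP = 0.1401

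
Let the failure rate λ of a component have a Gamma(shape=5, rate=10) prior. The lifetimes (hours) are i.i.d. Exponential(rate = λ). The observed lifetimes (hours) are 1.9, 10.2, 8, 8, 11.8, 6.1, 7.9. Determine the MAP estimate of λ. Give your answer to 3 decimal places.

The Exponential(rate=λ) likelihood is ∝ λ^n e^(−λΣtᵢ). Here n = 7 and Σtᵢ = 1.9 + 10.2 + 8 + 8 + 11.8 + 6.1 + 7.9 = 53.9.
Posterior ∝ λ^4e^(−10λ) · λ^7e^(−53.9λ) = λ^11e^(−63.9λ), i.e. Gamma(12, 63.9).
Mode = (a−1)/b = 11/63.9 ≈ 0.172.

λ̂_MAP = 0.172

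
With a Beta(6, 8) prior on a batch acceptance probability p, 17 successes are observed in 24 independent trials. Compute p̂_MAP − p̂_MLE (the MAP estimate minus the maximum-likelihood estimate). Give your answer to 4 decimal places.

Posterior is Beta(23, 15); MAP = (23−1)/(38−2) = 22/36 ≈ 0.61111.
MLE ignores the prior: p̂_MLE = k/n = 17/24 ≈ 0.70833.
Difference = 22/36 − 17/24 = -7/72 ≈ -0.0972.

MAP − MLE = -0.0972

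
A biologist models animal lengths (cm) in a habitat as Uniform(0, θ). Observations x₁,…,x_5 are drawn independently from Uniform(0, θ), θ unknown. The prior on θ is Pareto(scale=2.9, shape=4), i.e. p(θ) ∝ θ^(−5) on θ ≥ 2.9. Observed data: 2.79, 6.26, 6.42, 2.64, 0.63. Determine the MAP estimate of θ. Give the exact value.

The Uniform(0, θ) likelihood is θ^(−n) for θ ≥ max(xᵢ), zero otherwise. Here max(xᵢ) = 6.42.
Posterior ∝ θ^(−5) · θ^(−5) = θ^(−10) on θ ≥ max(2.9, 6.42) = 6.42.
This density is strictly decreasing in θ, so the posterior mode lies at the lower boundary of the support.

θ̂_MAP = 6.42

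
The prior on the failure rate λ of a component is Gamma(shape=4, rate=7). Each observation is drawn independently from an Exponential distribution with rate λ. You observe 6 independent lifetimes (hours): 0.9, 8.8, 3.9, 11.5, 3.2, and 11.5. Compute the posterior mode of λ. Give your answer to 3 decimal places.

The Exponential(rate=λ) likelihood is ∝ λ^n e^(−λΣtᵢ). Here n = 6 and Σtᵢ = 0.9 + 8.8 + 3.9 + 11.5 + 3.2 + 11.5 = 39.8.
Posterior ∝ λ^3e^(−7λ) · λ^6e^(−39.8λ) = λ^9e^(−46.8λ), i.e. Gamma(10, 46.8).
Mode = (a−1)/b = 9/46.8 ≈ 0.192.

λ̂_MAP = 0.192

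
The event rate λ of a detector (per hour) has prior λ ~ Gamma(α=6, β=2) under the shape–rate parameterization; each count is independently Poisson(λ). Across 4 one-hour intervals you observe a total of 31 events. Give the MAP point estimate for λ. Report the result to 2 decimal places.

λ̂_MAP = 6.00

Σxᵢ = 31, n = 4.
Posterior ∝ λ^5e^(−2λ) · λ^31e^(−4λ) = λ^36e^(−6λ), i.e. Gamma(shape=37, rate=6).
The mode of a Gamma(a, b) with a ≥ 1 (shape–rate) is (a−1)/b = 36/6 ≈ 6.00.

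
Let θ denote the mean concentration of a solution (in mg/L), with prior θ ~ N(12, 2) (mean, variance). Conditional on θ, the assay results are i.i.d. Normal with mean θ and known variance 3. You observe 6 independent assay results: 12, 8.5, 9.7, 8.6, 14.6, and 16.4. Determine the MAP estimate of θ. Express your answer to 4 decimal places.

n = 6; x̄ = (12 + 8.5 + 9.7 + 8.6 + 14.6 + 16.4)/6 = 69.8/6 = 349/30 ≈ 11.6333.
For a Normal prior and Normal likelihood with known variance, the posterior is Normal; its mode equals its mean, the precision-weighted average.
Prior precision 1/σ₀² = 1/2 = 0.5; data precision n/σ² = 6/3 = 2.
θ̂ = (0.5·12 + 2·(349/30)) / (0.5 + 2) = (439/15)/2.5 = 878/75 ≈ 11.7067.

θ̂_MAP = 11.7067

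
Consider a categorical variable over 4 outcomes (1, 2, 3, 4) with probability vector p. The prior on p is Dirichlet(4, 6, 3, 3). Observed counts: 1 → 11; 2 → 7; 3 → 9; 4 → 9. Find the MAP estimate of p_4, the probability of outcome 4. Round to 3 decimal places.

The posterior is Dirichlet(αᵢ + nᵢ) = Dirichlet(15, 13, 12, 12).
For a Dirichlet(a₁,…,a_K) with all aᵢ > 1, the mode has j-th component (aⱼ − 1)/(Σaᵢ − K).
Here Σaᵢ = 52 and K = 4, so p_4 = (12 − 1)/(52 − 4) = 11/48 ≈ 0.229.

MAP estimate: 0.229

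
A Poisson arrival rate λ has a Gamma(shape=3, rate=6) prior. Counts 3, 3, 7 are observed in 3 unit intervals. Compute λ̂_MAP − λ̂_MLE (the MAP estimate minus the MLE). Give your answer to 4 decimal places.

Σxᵢ = 13. Posterior is Gamma(16, 9); MAP = (16−1)/9 = 15/9 ≈ 1.66667.
MLE = x̄ = 13/3 ≈ 4.33333.
Difference = 15/9 − 13/3 = -8/3 ≈ -2.6667.

MAP − MLE = -2.6667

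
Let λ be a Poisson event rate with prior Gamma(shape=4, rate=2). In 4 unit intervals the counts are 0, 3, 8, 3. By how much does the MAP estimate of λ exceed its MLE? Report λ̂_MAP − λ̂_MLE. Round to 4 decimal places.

Σxᵢ = 14. Posterior is Gamma(18, 6); MAP = (18−1)/6 = 17/6 ≈ 2.83333.
MLE = x̄ = 14/4 ≈ 3.50000.
Difference = 17/6 − 14/4 = -2/3 ≈ -0.6667.

MAP − MLE = -0.6667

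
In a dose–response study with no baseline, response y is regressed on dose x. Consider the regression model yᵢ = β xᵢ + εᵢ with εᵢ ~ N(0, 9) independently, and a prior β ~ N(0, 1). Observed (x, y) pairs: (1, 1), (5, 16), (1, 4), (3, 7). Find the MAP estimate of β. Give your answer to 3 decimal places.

β̂_MAP = 2.356

log p(β | y) = −Σ(yᵢ − βxᵢ)²/(2·9) − β²/(2·1) + const.
Setting the derivative to zero: Σxᵢ(yᵢ − βxᵢ)/9 − β/1 = 0, so β = Σxᵢyᵢ / (Σxᵢ² + σ²/τ²).
Σxᵢyᵢ = 1·1 + 5·16 + 1·4 + 3·7 = 106; Σxᵢ² = 36; σ²/τ² = 9.
β̂_MAP = 106 / (36 + 9) = 106/45 ≈ 2.356.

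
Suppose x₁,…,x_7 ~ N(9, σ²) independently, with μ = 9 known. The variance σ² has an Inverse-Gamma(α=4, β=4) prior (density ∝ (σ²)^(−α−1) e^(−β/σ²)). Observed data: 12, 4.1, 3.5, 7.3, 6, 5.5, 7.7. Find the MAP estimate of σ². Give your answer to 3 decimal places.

σ̂²_MAP = 5.711

Sum of squared deviations about the known mean: SS = (12−9)² + (4.1−9)² + (3.5−9)² + (7.3−9)² + (6−9)² + (5.5−9)² + (7.7−9)² = 89.09.
The Normal likelihood contributes (σ²)^(−n/2) exp(−SS/(2σ²)), so the posterior is Inverse-Gamma(α + n/2, β + SS/2) = Inverse-Gamma(7.5, 48.545).
The mode of Inverse-Gamma(a, b) is b/(a+1) = 48.545/8.5 ≈ 5.711.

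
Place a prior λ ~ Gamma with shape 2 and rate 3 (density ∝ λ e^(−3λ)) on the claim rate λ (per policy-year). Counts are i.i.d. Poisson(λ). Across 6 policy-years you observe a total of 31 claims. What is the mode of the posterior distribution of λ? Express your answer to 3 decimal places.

λ̂_MAP = 3.556

Σxᵢ = 31, n = 6.
Posterior ∝ λe^(−3λ) · λ^31e^(−6λ) = λ^32e^(−9λ), i.e. Gamma(shape=33, rate=9).
The mode of a Gamma(a, b) with a ≥ 1 (shape–rate) is (a−1)/b = 32/9 ≈ 3.556.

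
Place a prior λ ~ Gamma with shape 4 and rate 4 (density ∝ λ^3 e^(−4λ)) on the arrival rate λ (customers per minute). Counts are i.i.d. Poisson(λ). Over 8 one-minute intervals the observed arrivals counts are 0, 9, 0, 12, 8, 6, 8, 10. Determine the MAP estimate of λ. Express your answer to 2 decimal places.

Σxᵢ = 0+9+0+12+8+6+8+10 = 53, with n = 8.
Posterior ∝ λ^3e^(−4λ) · λ^53e^(−8λ) = λ^56e^(−12λ), i.e. Gamma(shape=57, rate=12).
The mode of a Gamma(a, b) with a ≥ 1 (shape–rate) is (a−1)/b = 56/12 ≈ 4.67.

λ̂_MAP = 4.67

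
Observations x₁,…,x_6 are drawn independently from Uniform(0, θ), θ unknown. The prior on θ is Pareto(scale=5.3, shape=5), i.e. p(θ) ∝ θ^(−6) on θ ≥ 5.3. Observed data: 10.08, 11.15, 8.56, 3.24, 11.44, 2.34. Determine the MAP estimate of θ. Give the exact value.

The Uniform(0, θ) likelihood is θ^(−n) for θ ≥ max(xᵢ), zero otherwise. Here max(xᵢ) = 11.44.
Posterior ∝ θ^(−6) · θ^(−6) = θ^(−12) on θ ≥ max(5.3, 11.44) = 11.44.
This density is strictly decreasing in θ, so the posterior mode lies at the lower boundary of the support.

θ̂_MAP = 11.44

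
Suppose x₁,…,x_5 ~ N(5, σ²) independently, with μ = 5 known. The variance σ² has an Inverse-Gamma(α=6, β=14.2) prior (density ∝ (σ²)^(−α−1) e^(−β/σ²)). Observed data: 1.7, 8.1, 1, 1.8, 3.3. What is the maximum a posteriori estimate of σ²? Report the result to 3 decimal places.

σ̂²_MAP = 4.107

Sum of squared deviations about the known mean: SS = (1.7−5)² + (8.1−5)² + (1−5)² + (1.8−5)² + (3.3−5)² = 49.63.
The Normal likelihood contributes (σ²)^(−n/2) exp(−SS/(2σ²)), so the posterior is Inverse-Gamma(α + n/2, β + SS/2) = Inverse-Gamma(8.5, 39.015).
The mode of Inverse-Gamma(a, b) is b/(a+1) = 39.015/9.5 ≈ 4.107.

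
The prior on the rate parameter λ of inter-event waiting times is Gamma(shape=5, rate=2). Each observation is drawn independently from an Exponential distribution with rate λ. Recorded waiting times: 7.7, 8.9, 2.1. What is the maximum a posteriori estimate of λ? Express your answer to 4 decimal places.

λ̂_MAP = 0.3382

The Exponential(rate=λ) likelihood is ∝ λ^n e^(−λΣtᵢ). Here n = 3 and Σtᵢ = 7.7 + 8.9 + 2.1 = 18.7.
Posterior ∝ λ^4e^(−2λ) · λ^3e^(−18.7λ) = λ^7e^(−20.7λ), i.e. Gamma(8, 20.7).
Mode = (a−1)/b = 7/20.7 ≈ 0.3382.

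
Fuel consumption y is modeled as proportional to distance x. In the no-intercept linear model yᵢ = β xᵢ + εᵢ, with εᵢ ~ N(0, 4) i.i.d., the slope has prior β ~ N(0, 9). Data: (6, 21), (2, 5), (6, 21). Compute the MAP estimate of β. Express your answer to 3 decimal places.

log p(β | y) = −Σ(yᵢ − βxᵢ)²/(2·4) − β²/(2·9) + const.
Setting the derivative to zero: Σxᵢ(yᵢ − βxᵢ)/4 − β/9 = 0, so β = Σxᵢyᵢ / (Σxᵢ² + σ²/τ²).
Σxᵢyᵢ = 6·21 + 2·5 + 6·21 = 262; Σxᵢ² = 76; σ²/τ² = 4/9.
β̂_MAP = 262 / (76 + 4/9) = 262/(688/9) = 1179/344 ≈ 3.427.

β̂_MAP = 3.427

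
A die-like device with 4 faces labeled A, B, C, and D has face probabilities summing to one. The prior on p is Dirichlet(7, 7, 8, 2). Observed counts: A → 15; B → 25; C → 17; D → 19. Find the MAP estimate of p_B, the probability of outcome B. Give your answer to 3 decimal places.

The posterior is Dirichlet(αᵢ + nᵢ) = Dirichlet(22, 32, 25, 21).
For a Dirichlet(a₁,…,a_K) with all aᵢ > 1, the mode has j-th component (aⱼ − 1)/(Σaᵢ − K).
Here Σaᵢ = 100 and K = 4, so p_B = (32 − 1)/(100 − 4) = 31/96 ≈ 0.323.

MAP estimate of p_B = 0.323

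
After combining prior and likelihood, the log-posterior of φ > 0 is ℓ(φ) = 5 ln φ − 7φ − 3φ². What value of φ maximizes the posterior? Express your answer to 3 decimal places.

ℓ'(φ) = 5/φ − 7 − 6φ. Setting this to zero and multiplying by φ: 6φ² + 7φ − 5 = 0.
φ = (−7 + √(7² + 4·6·5)) / (2·6) = (−7 + √169) / 12 = (−7 + 13)/12 = 1/2.
ℓ''(φ) = −5/φ² − 6 < 0, confirming a maximum.

φ̂_MAP = 0.500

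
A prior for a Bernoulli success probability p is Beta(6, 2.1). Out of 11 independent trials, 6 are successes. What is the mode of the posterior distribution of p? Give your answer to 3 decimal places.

Prior: Beta(6, 2.1).
Data: 6 successes in 11 trials. The binomial likelihood contributes p^6(1−p)^5, so the posterior is Beta(6+6, 2.1+5) = Beta(12, 7.1).
For Beta(a, b) with a, b > 1 the mode is (a−1)/(a+b−2) = 11/17.1 ≈ 0.643.

p̂_MAP = 0.643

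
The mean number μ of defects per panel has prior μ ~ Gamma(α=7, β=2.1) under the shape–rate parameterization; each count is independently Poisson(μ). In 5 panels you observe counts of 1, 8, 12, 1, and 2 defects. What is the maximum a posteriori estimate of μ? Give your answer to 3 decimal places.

Σxᵢ = 1+8+12+1+2 = 24, with n = 5.
Posterior ∝ μ^6e^(−2.1μ) · μ^24e^(−5μ) = μ^30e^(−7.1μ), i.e. Gamma(shape=31, rate=7.1).
The mode of a Gamma(a, b) with a ≥ 1 (shape–rate) is (a−1)/b = 30/7.1 ≈ 4.225.

μ̂_MAP = 4.225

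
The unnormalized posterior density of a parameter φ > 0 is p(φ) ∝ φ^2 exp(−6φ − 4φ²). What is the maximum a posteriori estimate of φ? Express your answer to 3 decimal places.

φ̂_MAP = 0.250

ℓ'(φ) = 2/φ − 6 − 8φ. Setting this to zero and multiplying by φ: 8φ² + 6φ − 2 = 0.
φ = (−6 + √(6² + 4·8·2)) / (2·8) = (−6 + √100) / 16 = (−6 + 10)/16 = 1/4.
ℓ''(φ) = −2/φ² − 8 < 0, confirming a maximum.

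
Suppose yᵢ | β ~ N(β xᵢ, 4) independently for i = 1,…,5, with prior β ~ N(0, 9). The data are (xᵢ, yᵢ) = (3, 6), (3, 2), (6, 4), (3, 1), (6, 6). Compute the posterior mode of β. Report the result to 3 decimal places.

β̂_MAP = 0.875

log p(β | y) = −Σ(yᵢ − βxᵢ)²/(2·4) − β²/(2·9) + const.
Setting the derivative to zero: Σxᵢ(yᵢ − βxᵢ)/4 − β/9 = 0, so β = Σxᵢyᵢ / (Σxᵢ² + σ²/τ²).
Σxᵢyᵢ = 3·6 + 3·2 + 6·4 + 3·1 + 6·6 = 87; Σxᵢ² = 99; σ²/τ² = 4/9.
β̂_MAP = 87 / (99 + 4/9) = 87/(895/9) = 783/895 ≈ 0.875.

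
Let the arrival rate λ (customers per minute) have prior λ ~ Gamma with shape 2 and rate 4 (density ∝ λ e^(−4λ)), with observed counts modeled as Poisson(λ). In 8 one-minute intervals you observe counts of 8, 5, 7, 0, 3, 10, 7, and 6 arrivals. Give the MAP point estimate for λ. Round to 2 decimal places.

Σxᵢ = 8+5+7+0+3+10+7+6 = 46, with n = 8.
Posterior ∝ λe^(−4λ) · λ^46e^(−8λ) = λ^47e^(−12λ), i.e. Gamma(shape=48, rate=12).
The mode of a Gamma(a, b) with a ≥ 1 (shape–rate) is (a−1)/b = 47/12 ≈ 3.92.

λ̂_MAP = 3.92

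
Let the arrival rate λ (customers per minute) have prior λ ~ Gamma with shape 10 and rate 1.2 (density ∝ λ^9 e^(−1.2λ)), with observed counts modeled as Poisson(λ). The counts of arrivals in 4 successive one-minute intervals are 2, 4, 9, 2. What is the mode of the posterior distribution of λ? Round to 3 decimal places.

λ̂_MAP = 5.000

Σxᵢ = 2+4+9+2 = 17, with n = 4.
Posterior ∝ λ^9e^(−1.2λ) · λ^17e^(−4λ) = λ^26e^(−5.2λ), i.e. Gamma(shape=27, rate=5.2).
The mode of a Gamma(a, b) with a ≥ 1 (shape–rate) is (a−1)/b = 26/5.2 ≈ 5.000.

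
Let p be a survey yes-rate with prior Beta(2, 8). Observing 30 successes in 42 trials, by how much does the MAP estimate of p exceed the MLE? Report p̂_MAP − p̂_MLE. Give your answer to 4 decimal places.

Posterior is Beta(32, 20); MAP = (32−1)/(52−2) = 31/50 ≈ 0.62000.
MLE ignores the prior: p̂_MLE = k/n = 30/42 ≈ 0.71429.
Difference = 31/50 − 30/42 = -33/350 ≈ -0.0943.

MAP − MLE = -0.0943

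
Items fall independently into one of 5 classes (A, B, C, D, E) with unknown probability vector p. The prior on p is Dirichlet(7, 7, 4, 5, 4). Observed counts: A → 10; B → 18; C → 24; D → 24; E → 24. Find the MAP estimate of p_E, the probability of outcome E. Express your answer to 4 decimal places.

MAP estimate of p_E = 0.2213

The posterior is Dirichlet(αᵢ + nᵢ) = Dirichlet(17, 25, 28, 29, 28).
For a Dirichlet(a₁,…,a_K) with all aᵢ > 1, the mode has j-th component (aⱼ − 1)/(Σaᵢ − K).
Here Σaᵢ = 127 and K = 5, so p_E = (28 − 1)/(127 − 5) = 27/122 ≈ 0.2213.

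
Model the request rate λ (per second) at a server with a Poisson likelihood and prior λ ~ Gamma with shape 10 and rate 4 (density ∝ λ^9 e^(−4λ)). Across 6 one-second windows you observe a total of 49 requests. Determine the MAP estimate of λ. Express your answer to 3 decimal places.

λ̂_MAP = 5.800

Σxᵢ = 49, n = 6.
Posterior ∝ λ^9e^(−4λ) · λ^49e^(−6λ) = λ^58e^(−10λ), i.e. Gamma(shape=59, rate=10).
The mode of a Gamma(a, b) with a ≥ 1 (shape–rate) is (a−1)/b = 58/10 ≈ 5.800.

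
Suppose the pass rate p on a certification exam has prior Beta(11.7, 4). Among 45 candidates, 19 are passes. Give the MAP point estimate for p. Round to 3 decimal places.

p̂_MAP = 0.506

Prior: Beta(11.7, 4).
Data: 19 successes in 45 trials. The binomial likelihood contributes p^19(1−p)^26, so the posterior is Beta(11.7+19, 4+26) = Beta(30.7, 30).
For Beta(a, b) with a, b > 1 the mode is (a−1)/(a+b−2) = 29.7/58.7 ≈ 0.506.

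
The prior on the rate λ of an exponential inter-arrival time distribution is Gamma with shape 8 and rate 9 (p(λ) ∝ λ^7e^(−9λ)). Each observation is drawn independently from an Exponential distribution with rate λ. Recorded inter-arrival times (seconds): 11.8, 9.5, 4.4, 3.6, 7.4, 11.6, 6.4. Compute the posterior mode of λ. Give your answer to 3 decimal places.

λ̂_MAP = 0.220

The Exponential(rate=λ) likelihood is ∝ λ^n e^(−λΣtᵢ). Here n = 7 and Σtᵢ = 11.8 + 9.5 + 4.4 + 3.6 + 7.4 + 11.6 + 6.4 = 54.7.
Posterior ∝ λ^7e^(−9λ) · λ^7e^(−54.7λ) = λ^14e^(−63.7λ), i.e. Gamma(15, 63.7).
Mode = (a−1)/b = 14/63.7 ≈ 0.220.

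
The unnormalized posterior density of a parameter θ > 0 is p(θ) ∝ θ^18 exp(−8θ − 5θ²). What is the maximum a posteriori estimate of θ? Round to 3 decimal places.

ℓ'(θ) = 18/θ − 8 − 10θ. Setting this to zero and multiplying by θ: 10θ² + 8θ − 18 = 0.
θ = (−8 + √(8² + 4·10·18)) / (2·10) = (−8 + √784) / 20 = (−8 + 28)/20 = 1.
ℓ''(θ) = −18/θ² − 10 < 0, confirming a maximum.

θ̂_MAP = 1.000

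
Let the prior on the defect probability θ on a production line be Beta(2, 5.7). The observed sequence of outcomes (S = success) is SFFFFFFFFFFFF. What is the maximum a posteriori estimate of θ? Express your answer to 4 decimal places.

Prior: Beta(2, 5.7).
Data: 1 success in 13 trials (from the sequence). The binomial likelihood contributes θ(1−θ)^12, so the posterior is Beta(2+1, 5.7+12) = Beta(3, 17.7).
For Beta(a, b) with a, b > 1 the mode is (a−1)/(a+b−2) = 2/18.7 ≈ 0.1070.

θ̂_MAP = 0.1070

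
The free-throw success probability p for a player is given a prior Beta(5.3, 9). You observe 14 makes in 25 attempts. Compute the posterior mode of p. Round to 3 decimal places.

Prior: Beta(5.3, 9).
Data: 14 successes in 25 trials. The binomial likelihood contributes p^14(1−p)^11, so the posterior is Beta(5.3+14, 9+11) = Beta(19.3, 20).
For Beta(a, b) with a, b > 1 the mode is (a−1)/(a+b−2) = 18.3/37.3 ≈ 0.491.

p̂_MAP = 0.491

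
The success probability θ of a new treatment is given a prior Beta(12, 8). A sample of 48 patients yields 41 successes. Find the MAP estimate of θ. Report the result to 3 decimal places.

θ̂_MAP = 0.788

Prior: Beta(12, 8).
Data: 41 successes in 48 trials. The binomial likelihood contributes θ^41(1−θ)^7, so the posterior is Beta(12+41, 8+7) = Beta(53, 15).
For Beta(a, b) with a, b > 1 the mode is (a−1)/(a+b−2) = 52/66 ≈ 0.788.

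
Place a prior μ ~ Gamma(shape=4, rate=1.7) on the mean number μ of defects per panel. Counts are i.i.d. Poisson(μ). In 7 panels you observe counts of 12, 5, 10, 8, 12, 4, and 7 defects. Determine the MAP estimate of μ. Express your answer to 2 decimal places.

Σxᵢ = 12+5+10+8+12+4+7 = 58, with n = 7.
Posterior ∝ μ^3e^(−1.7μ) · μ^58e^(−7μ) = μ^61e^(−8.7μ), i.e. Gamma(shape=62, rate=8.7).
The mode of a Gamma(a, b) with a ≥ 1 (shape–rate) is (a−1)/b = 61/8.7 ≈ 7.01.

μ̂_MAP = 7.01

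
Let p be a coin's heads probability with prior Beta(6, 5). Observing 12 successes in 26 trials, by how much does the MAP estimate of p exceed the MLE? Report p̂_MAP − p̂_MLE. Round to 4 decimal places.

Posterior is Beta(18, 19); MAP = (18−1)/(37−2) = 17/35 ≈ 0.48571.
MLE ignores the prior: p̂_MLE = k/n = 12/26 ≈ 0.46154.
Difference = 17/35 − 12/26 = 11/455 ≈ 0.0242.

MAP − MLE = 0.0242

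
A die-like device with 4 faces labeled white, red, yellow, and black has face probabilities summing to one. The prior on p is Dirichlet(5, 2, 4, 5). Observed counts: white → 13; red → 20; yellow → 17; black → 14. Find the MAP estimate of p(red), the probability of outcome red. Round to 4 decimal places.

The posterior is Dirichlet(αᵢ + nᵢ) = Dirichlet(18, 22, 21, 19).
For a Dirichlet(a₁,…,a_K) with all aᵢ > 1, the mode has j-th component (aⱼ − 1)/(Σaᵢ − K).
Here Σaᵢ = 80 and K = 4, so p(red) = (22 − 1)/(80 − 4) = 21/76 ≈ 0.2763.

MAP estimate of p(red) = 0.2763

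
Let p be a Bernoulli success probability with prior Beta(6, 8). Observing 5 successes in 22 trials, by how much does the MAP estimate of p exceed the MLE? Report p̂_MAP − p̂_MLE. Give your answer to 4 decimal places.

Posterior is Beta(11, 25); MAP = (11−1)/(36−2) = 10/34 ≈ 0.29412.
MLE ignores the prior: p̂_MLE = k/n = 5/22 ≈ 0.22727.
Difference = 10/34 − 5/22 = 25/374 ≈ 0.0668.

MAP − MLE = 0.0668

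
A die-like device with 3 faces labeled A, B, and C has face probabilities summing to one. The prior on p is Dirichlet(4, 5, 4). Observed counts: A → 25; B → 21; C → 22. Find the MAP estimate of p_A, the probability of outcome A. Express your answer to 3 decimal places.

The posterior is Dirichlet(αᵢ + nᵢ) = Dirichlet(29, 26, 26).
For a Dirichlet(a₁,…,a_K) with all aᵢ > 1, the mode has j-th component (aⱼ − 1)/(Σaᵢ − K).
Here Σaᵢ = 81 and K = 3, so p_A = (29 − 1)/(81 − 3) = 28/78 ≈ 0.359.

MAP estimate of p_A = 0.359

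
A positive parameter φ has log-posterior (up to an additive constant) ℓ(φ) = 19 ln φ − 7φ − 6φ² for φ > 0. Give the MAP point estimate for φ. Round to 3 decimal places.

ℓ'(φ) = 19/φ − 7 − 12φ. Setting this to zero and multiplying by φ: 12φ² + 7φ − 19 = 0.
φ = (−7 + √(7² + 4·12·19)) / (2·12) = (−7 + √961) / 24 = (−7 + 31)/24 = 1.
ℓ''(φ) = −19/φ² − 12 < 0, confirming a maximum.

φ̂_MAP = 1.000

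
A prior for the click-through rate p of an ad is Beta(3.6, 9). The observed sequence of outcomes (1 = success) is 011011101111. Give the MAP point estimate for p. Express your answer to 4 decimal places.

Prior: Beta(3.6, 9).
Data: 9 successes in 12 trials (from the sequence). The binomial likelihood contributes p^9(1−p)^3, so the posterior is Beta(3.6+9, 9+3) = Beta(12.6, 12).
For Beta(a, b) with a, b > 1 the mode is (a−1)/(a+b−2) = 11.6/22.6 ≈ 0.5133.

p̂_MAP = 0.5133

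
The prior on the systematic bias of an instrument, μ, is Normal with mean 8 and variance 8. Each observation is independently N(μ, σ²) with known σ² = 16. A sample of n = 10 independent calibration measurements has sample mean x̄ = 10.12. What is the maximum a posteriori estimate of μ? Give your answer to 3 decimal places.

n = 10, x̄ = 10.12.
For a Normal prior and Normal likelihood with known variance, the posterior is Normal; its mode equals its mean, the precision-weighted average.
Prior precision 1/σ₀² = 1/8 = 0.125; data precision n/σ² = 10/16 = 0.625.
μ̂ = (0.125·8 + 0.625·10.12) / (0.125 + 0.625) = 7.325/0.75 = 293/30 ≈ 9.767.

μ̂_MAP = 9.767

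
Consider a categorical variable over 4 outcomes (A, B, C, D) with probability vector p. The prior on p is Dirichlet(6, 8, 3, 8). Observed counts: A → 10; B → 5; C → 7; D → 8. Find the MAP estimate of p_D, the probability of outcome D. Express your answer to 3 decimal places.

MAP estimate of p_D = 0.294

The posterior is Dirichlet(αᵢ + nᵢ) = Dirichlet(16, 13, 10, 16).
For a Dirichlet(a₁,…,a_K) with all aᵢ > 1, the mode has j-th component (aⱼ − 1)/(Σaᵢ − K).
Here Σaᵢ = 55 and K = 4, so p_D = (16 − 1)/(55 − 4) = 15/51 ≈ 0.294.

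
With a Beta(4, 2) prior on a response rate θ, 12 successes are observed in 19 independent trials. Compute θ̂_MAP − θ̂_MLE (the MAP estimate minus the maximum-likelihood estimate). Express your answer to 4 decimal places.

MAP − MLE = 0.0206

Posterior is Beta(16, 9); MAP = (16−1)/(25−2) = 15/23 ≈ 0.65217.
MLE ignores the prior: θ̂_MLE = k/n = 12/19 ≈ 0.63158.
Difference = 15/23 − 12/19 = 9/437 ≈ 0.0206.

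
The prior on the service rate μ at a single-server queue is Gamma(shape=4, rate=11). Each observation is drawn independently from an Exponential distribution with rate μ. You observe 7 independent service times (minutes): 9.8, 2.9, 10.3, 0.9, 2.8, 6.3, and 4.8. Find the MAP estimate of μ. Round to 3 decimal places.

μ̂_MAP = 0.205

The Exponential(rate=μ) likelihood is ∝ μ^n e^(−μΣtᵢ). Here n = 7 and Σtᵢ = 9.8 + 2.9 + 10.3 + 0.9 + 2.8 + 6.3 + 4.8 = 37.8.
Posterior ∝ μ^3e^(−11μ) · μ^7e^(−37.8μ) = μ^10e^(−48.8μ), i.e. Gamma(11, 48.8).
Mode = (a−1)/b = 10/48.8 ≈ 0.205.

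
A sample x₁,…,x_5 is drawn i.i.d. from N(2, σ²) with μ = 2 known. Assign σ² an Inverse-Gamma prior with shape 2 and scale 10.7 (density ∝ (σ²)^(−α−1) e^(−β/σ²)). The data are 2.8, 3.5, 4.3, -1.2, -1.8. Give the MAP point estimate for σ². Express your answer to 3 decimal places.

σ̂²_MAP = 4.933

Sum of squared deviations about the known mean: SS = (2.8−2)² + (3.5−2)² + (4.3−2)² + (-1.2−2)² + (-1.8−2)² = 32.86.
The Normal likelihood contributes (σ²)^(−n/2) exp(−SS/(2σ²)), so the posterior is Inverse-Gamma(α + n/2, β + SS/2) = Inverse-Gamma(4.5, 27.13).
The mode of Inverse-Gamma(a, b) is b/(a+1) = 27.13/5.5 ≈ 4.933.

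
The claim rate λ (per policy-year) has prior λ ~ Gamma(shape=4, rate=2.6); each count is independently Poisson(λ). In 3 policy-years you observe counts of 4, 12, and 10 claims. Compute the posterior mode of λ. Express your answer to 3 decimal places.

Σxᵢ = 4+12+10 = 26, with n = 3.
Posterior ∝ λ^3e^(−2.6λ) · λ^26e^(−3λ) = λ^29e^(−5.6λ), i.e. Gamma(shape=30, rate=5.6).
The mode of a Gamma(a, b) with a ≥ 1 (shape–rate) is (a−1)/b = 29/5.6 ≈ 5.179.

λ̂_MAP = 5.179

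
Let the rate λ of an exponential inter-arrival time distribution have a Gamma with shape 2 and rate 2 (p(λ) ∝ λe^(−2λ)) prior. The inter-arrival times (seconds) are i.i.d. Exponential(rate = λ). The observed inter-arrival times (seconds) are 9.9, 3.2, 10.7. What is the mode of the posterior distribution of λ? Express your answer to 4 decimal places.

λ̂_MAP = 0.1550

The Exponential(rate=λ) likelihood is ∝ λ^n e^(−λΣtᵢ). Here n = 3 and Σtᵢ = 9.9 + 3.2 + 10.7 = 23.8.
Posterior ∝ λe^(−2λ) · λ^3e^(−23.8λ) = λ^4e^(−25.8λ), i.e. Gamma(5, 25.8).
Mode = (a−1)/b = 4/25.8 ≈ 0.1550.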